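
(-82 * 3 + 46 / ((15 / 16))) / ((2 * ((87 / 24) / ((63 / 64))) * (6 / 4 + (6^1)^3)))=-10339 / 84100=-0.12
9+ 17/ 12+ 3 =161/ 12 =13.42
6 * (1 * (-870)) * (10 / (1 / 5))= -261000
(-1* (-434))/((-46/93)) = -877.43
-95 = -95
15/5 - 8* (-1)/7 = 29/7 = 4.14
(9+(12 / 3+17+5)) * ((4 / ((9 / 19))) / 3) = 2660 / 27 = 98.52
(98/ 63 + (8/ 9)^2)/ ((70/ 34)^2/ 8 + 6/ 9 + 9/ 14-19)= -3074960/ 22495941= -0.14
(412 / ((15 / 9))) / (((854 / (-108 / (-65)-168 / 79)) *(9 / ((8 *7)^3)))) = -4113829888 / 1566175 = -2626.67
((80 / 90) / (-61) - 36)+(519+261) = 408448 / 549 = 743.99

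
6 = 6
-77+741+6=670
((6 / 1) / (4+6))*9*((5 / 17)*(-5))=-135 / 17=-7.94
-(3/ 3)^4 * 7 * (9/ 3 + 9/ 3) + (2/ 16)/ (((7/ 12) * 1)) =-585/ 14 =-41.79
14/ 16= 7/ 8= 0.88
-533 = -533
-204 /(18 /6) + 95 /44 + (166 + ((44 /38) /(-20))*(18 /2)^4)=-1169097 /4180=-279.69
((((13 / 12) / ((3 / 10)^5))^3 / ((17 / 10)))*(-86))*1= -29522187500000000000 / 6586148313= -4482466245.37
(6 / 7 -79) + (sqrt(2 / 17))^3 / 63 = -78.14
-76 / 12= -19 / 3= -6.33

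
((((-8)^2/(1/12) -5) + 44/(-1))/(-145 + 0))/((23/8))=-5752/3335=-1.72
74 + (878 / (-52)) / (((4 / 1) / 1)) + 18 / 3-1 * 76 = -23 / 104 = -0.22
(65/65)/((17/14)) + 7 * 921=6447.82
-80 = -80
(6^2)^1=36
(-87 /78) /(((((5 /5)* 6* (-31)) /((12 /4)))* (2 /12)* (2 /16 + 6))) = 348 /19747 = 0.02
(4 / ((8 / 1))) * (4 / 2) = 1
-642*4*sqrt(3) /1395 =-856*sqrt(3) /465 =-3.19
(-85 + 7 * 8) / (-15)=29 / 15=1.93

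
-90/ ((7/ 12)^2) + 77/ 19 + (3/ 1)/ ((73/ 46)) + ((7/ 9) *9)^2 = -14241426/ 67963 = -209.55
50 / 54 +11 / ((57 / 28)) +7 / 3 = 4444 / 513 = 8.66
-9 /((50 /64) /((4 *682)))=-785664 /25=-31426.56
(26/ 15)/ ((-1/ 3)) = -26/ 5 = -5.20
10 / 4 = 5 / 2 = 2.50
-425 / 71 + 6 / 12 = -779 / 142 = -5.49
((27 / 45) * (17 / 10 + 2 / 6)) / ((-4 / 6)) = -183 / 100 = -1.83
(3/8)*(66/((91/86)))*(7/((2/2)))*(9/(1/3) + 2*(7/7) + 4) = 140481/26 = 5403.12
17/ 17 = 1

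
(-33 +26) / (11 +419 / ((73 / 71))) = -511 / 30552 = -0.02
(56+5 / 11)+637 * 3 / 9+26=9728 / 33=294.79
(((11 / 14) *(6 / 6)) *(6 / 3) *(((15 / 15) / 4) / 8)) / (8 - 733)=-11 / 162400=-0.00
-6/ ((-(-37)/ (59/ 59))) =-6/ 37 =-0.16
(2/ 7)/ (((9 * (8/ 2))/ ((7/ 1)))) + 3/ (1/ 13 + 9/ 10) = 7147/ 2286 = 3.13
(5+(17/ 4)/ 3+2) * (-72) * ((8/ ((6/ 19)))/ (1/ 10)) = -153520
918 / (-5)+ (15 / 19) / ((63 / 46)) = -365132 / 1995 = -183.02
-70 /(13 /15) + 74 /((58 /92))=36.61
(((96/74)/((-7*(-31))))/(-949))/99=-16/251444193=-0.00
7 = 7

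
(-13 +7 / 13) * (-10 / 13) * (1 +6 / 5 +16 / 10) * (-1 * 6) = -36936 / 169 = -218.56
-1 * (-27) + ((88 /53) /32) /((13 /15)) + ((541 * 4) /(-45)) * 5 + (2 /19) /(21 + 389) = -20615396141 /96611580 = -213.38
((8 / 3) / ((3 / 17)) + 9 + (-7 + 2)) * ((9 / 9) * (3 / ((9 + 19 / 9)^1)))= 129 / 25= 5.16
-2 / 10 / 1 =-1 / 5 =-0.20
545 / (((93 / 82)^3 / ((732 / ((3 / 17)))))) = 1246455582880 / 804357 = 1549629.81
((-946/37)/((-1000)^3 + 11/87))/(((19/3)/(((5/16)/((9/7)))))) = 68585/69898285705448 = 0.00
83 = 83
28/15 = 1.87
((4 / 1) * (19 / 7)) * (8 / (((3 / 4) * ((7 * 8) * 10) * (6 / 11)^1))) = 836 / 2205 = 0.38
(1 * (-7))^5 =-16807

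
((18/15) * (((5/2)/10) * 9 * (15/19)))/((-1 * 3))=-27/38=-0.71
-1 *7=-7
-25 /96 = -0.26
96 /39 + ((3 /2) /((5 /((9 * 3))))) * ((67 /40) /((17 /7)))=711457 /88400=8.05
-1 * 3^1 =-3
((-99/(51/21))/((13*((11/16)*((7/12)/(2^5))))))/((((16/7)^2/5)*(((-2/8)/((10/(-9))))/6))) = -1411200/221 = -6385.52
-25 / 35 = -5 / 7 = -0.71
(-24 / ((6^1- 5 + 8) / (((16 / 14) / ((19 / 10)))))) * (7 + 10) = -10880 / 399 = -27.27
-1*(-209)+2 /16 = 1673 /8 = 209.12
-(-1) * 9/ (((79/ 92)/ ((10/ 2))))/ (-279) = -460/ 2449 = -0.19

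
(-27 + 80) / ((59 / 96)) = 5088 / 59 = 86.24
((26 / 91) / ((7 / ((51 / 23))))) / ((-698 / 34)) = -1734 / 393323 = -0.00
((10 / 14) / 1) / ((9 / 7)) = 5 / 9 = 0.56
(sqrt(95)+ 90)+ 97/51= sqrt(95)+ 4687/51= 101.65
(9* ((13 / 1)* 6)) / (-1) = -702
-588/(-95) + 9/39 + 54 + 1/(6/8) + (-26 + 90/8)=696593/14820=47.00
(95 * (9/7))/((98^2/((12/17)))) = 2565/285719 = 0.01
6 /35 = 0.17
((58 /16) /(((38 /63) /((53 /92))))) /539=13833 /2153536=0.01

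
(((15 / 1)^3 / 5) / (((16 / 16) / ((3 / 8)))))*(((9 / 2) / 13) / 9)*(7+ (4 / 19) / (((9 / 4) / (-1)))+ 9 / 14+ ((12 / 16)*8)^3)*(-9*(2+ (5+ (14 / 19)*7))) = -35763203025 / 150176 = -238141.93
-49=-49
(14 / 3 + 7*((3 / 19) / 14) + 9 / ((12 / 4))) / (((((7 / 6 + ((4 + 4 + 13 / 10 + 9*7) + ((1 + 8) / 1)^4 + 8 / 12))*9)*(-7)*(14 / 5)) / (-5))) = 110375 / 3335746932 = 0.00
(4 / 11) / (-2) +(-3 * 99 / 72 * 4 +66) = 1085 / 22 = 49.32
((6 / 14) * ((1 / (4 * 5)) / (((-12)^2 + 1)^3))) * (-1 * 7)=-3 / 60972500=-0.00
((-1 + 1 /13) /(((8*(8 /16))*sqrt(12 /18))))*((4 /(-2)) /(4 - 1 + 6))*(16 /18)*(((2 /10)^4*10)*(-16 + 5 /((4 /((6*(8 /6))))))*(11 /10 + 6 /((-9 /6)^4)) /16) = -617*sqrt(6) /1974375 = -0.00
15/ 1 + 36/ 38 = 303/ 19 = 15.95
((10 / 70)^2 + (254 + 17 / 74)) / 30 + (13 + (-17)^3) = -532100089 / 108780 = -4891.52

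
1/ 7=0.14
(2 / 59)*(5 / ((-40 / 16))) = -4 / 59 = -0.07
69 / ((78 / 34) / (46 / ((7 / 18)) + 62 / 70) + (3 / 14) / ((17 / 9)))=22832054 / 43909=519.99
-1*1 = -1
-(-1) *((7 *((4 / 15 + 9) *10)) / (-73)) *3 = -26.66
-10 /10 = -1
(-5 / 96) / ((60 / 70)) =-35 / 576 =-0.06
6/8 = 3/4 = 0.75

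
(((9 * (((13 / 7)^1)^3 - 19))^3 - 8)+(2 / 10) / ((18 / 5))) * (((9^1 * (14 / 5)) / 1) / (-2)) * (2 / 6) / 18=1057921985861801 / 3112992540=339840.84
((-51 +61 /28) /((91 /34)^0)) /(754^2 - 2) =-1367 /15918392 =-0.00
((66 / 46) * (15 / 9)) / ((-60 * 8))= -11 / 2208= -0.00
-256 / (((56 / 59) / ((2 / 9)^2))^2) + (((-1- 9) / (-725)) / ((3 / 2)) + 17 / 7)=81335027 / 46615905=1.74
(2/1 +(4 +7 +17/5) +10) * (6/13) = 792/65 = 12.18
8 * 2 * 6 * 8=768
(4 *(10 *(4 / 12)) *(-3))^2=1600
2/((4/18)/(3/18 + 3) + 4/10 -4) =-285/503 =-0.57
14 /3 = 4.67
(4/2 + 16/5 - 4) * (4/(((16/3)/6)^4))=7.69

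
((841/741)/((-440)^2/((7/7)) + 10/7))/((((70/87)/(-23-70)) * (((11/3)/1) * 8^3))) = -6804531/18852380518400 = -0.00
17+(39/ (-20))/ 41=13901/ 820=16.95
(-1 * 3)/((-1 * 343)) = 3/343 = 0.01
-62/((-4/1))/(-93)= -1/6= -0.17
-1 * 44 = -44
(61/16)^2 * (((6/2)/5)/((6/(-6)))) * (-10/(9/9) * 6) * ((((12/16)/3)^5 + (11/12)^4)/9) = 218218045/5308416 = 41.11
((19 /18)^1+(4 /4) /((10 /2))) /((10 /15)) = 113 /60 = 1.88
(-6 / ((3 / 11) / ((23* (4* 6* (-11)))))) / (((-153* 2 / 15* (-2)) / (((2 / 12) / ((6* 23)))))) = 3.95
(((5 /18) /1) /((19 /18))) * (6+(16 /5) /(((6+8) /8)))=274 /133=2.06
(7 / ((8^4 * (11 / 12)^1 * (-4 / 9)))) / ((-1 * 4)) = 189 / 180224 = 0.00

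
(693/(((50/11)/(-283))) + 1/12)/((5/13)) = -168269777/1500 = -112179.85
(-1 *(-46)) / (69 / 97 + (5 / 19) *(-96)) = -84778 / 45249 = -1.87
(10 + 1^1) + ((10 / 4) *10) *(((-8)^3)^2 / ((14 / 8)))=26214477 / 7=3744925.29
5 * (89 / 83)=445 / 83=5.36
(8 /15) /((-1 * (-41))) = 8 /615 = 0.01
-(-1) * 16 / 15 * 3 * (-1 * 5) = -16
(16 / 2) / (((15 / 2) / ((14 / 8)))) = 28 / 15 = 1.87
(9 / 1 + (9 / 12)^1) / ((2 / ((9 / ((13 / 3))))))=81 / 8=10.12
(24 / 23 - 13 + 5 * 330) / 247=6.63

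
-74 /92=-37 /46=-0.80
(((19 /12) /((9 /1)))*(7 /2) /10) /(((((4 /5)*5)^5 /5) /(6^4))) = 399 /1024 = 0.39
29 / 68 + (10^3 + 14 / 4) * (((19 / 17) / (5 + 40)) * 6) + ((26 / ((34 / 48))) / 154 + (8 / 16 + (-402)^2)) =4234738203 / 26180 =161754.71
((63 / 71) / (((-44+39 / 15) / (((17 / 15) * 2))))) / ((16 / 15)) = -595 / 13064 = -0.05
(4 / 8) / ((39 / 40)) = 20 / 39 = 0.51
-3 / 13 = -0.23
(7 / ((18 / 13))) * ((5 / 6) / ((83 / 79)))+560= 5055785 / 8964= 564.01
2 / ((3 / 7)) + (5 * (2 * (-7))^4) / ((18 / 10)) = 960442 / 9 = 106715.78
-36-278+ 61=-253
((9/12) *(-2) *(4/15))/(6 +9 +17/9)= -0.02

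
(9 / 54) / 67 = 1 / 402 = 0.00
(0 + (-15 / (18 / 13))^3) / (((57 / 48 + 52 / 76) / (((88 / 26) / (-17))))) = 35321000 / 261171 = 135.24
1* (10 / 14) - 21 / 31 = 8 / 217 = 0.04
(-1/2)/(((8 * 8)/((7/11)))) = -7/1408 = -0.00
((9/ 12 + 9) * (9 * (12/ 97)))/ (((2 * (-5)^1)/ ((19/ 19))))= -1053/ 970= -1.09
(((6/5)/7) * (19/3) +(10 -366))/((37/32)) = -397504/1295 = -306.95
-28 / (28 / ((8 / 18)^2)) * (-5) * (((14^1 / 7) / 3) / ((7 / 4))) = 640 / 1701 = 0.38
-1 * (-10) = 10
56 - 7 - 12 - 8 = 29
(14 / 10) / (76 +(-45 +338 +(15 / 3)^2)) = 7 / 1970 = 0.00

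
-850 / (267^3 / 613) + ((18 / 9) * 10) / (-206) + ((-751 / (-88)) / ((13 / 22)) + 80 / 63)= 11123823065213 / 713628839196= 15.59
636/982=318/491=0.65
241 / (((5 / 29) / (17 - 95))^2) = 1233111204 / 25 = 49324448.16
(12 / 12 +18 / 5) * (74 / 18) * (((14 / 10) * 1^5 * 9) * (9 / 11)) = 53613 / 275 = 194.96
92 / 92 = 1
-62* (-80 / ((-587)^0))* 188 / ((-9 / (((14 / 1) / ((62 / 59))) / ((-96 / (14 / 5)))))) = 1087016 / 27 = 40259.85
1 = 1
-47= -47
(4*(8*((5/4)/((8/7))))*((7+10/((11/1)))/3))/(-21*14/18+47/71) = -216195/36718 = -5.89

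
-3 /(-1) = 3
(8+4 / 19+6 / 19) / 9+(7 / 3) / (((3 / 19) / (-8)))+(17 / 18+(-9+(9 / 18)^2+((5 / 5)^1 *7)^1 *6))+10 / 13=-731911 / 8892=-82.31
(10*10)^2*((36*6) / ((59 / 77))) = 166320000 / 59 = 2818983.05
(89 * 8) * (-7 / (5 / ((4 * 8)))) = -159488 / 5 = -31897.60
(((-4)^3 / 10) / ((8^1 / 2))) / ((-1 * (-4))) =-0.40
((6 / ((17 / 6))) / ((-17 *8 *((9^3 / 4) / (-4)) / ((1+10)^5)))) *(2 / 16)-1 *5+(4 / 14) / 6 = 315845 / 163863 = 1.93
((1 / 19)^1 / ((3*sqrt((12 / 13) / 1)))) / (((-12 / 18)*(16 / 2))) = -sqrt(39) / 1824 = -0.00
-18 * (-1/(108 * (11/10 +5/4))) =10/141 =0.07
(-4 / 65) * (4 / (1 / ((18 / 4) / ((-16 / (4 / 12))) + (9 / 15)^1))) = -81 / 650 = -0.12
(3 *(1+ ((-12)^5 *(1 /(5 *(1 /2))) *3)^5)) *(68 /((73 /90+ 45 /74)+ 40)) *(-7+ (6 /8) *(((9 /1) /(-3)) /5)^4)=2174037904728798238893903131237216216517 /26938671875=80703232691526231335185420000.00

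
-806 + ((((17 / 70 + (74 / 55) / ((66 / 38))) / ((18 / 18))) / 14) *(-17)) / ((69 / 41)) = -3960429059 / 4909212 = -806.73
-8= -8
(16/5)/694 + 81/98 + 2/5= 209331/170030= 1.23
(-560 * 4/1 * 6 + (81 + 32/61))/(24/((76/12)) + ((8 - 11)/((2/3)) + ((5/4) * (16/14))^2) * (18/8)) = 6069129416/792207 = 7661.04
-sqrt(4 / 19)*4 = -8*sqrt(19) / 19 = -1.84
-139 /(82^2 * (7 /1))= -139 /47068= -0.00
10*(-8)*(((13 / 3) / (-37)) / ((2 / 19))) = 9880 / 111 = 89.01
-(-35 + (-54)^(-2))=102059/2916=35.00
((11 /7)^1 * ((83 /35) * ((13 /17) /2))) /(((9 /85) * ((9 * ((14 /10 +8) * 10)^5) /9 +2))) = 11869 /6473033479332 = 0.00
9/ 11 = 0.82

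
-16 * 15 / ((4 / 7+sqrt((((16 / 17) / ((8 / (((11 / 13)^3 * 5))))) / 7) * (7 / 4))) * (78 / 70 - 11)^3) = 0.29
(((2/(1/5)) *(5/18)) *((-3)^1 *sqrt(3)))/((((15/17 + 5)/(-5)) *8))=85 *sqrt(3)/96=1.53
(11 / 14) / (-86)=-11 / 1204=-0.01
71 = 71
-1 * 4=-4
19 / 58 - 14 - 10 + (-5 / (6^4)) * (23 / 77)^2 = -5275131721 / 222835536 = -23.67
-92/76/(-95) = 23/1805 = 0.01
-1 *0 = 0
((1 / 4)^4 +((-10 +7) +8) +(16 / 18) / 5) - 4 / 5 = 50477 / 11520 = 4.38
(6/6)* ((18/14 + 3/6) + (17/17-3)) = -0.21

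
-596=-596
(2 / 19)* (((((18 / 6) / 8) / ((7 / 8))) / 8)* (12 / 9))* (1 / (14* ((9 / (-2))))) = -1 / 8379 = -0.00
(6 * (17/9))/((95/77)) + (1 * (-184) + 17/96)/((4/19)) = -31517731/36480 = -863.97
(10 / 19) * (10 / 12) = 25 / 57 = 0.44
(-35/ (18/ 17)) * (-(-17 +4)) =-7735/ 18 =-429.72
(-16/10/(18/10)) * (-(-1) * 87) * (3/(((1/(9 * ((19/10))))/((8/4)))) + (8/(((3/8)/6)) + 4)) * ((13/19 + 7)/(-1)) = 13243952/95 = 139410.02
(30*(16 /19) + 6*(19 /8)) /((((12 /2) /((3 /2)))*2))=3003 /608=4.94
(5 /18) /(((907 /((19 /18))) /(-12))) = -95 /24489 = -0.00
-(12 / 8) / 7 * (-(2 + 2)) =6 / 7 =0.86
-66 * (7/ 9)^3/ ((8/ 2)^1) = -3773/ 486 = -7.76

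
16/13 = 1.23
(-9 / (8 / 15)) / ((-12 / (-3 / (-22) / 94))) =135 / 66176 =0.00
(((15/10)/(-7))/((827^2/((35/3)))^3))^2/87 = 37515625/2884897434312924335930002123763988413148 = 0.00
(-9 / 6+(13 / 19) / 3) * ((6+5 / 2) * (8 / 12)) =-2465 / 342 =-7.21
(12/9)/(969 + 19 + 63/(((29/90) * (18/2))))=58/43923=0.00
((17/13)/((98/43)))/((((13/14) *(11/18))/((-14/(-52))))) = 6579/24167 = 0.27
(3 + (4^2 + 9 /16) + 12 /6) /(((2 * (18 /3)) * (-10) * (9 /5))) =-115 /1152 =-0.10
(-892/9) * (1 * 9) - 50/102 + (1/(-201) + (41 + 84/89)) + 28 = -822.55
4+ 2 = 6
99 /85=1.16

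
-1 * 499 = -499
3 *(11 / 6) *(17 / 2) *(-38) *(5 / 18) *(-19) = 337535 / 36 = 9375.97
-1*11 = -11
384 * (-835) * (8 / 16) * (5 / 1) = -801600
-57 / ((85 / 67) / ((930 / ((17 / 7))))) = -4972338 / 289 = -17205.32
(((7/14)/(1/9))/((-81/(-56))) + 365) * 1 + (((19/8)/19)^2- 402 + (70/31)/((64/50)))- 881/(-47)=-11215891/839232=-13.36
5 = 5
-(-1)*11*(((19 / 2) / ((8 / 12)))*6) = 1881 / 2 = 940.50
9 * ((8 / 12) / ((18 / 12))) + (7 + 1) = 12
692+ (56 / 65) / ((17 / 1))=692.05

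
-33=-33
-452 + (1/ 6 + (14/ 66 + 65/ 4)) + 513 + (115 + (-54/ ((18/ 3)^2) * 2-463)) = -36085/ 132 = -273.37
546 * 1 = 546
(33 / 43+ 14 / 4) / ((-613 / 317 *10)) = -116339 / 527180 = -0.22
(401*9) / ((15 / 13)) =15639 / 5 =3127.80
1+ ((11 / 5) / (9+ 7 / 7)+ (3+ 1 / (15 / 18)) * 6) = 1321 / 50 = 26.42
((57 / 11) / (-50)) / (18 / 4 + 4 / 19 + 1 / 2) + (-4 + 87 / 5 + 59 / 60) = 521393 / 36300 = 14.36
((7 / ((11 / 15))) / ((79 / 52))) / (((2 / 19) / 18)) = 933660 / 869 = 1074.41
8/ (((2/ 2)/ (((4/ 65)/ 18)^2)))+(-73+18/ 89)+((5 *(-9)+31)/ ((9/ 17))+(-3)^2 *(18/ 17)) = -46452014059/ 517786425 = -89.71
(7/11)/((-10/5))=-7/22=-0.32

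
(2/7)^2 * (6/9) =8/147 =0.05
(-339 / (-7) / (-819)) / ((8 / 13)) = -113 / 1176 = -0.10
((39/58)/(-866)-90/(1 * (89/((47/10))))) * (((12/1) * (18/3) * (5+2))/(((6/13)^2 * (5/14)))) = -35194109223/1117573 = -31491.55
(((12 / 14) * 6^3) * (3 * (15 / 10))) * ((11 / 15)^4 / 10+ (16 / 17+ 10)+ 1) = 3708635292 / 371875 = 9972.80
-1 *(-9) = 9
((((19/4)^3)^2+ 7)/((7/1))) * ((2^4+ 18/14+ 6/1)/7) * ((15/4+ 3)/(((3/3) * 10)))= 207175107753/56197120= 3686.58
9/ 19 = 0.47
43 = 43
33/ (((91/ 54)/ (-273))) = -5346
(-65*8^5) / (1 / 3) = -6389760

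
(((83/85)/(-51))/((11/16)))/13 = -1328/619905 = -0.00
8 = 8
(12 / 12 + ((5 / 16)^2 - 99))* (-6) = 75189 / 128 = 587.41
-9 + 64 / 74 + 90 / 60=-491 / 74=-6.64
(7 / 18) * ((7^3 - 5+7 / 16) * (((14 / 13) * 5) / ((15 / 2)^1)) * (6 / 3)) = 88445 / 468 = 188.99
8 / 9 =0.89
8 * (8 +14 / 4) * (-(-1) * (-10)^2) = 9200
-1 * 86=-86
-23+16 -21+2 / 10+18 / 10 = -26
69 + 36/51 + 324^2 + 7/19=33929882/323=105046.07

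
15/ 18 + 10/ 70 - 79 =-3277/ 42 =-78.02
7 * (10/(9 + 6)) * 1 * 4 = 56/3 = 18.67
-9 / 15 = -0.60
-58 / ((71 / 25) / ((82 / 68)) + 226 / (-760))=-4518200 / 160299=-28.19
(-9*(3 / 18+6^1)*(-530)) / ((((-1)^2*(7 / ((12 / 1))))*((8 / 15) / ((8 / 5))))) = 1058940 / 7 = 151277.14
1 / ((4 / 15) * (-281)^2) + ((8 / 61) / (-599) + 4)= 4.00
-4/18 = -2/9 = -0.22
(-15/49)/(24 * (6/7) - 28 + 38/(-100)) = 250/6377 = 0.04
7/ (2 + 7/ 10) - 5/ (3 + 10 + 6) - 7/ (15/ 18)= -15571/ 2565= -6.07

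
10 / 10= 1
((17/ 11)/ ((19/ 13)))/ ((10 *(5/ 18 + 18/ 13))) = 25857/ 406505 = 0.06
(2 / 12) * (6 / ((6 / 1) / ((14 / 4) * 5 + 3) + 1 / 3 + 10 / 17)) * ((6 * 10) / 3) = 41820 / 2539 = 16.47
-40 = -40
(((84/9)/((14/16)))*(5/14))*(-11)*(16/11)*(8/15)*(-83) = 169984/63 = 2698.16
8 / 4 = 2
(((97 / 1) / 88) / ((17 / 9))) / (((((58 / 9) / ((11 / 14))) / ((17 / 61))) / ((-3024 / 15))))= -70713 / 17690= -4.00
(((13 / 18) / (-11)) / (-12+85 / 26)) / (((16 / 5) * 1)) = 845 / 359568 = 0.00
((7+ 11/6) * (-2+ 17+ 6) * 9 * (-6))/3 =-3339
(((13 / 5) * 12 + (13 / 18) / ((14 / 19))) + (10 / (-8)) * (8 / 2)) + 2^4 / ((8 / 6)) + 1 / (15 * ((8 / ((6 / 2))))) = 98797 / 2520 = 39.21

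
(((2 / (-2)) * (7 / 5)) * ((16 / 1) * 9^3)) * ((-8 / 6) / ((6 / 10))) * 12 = 435456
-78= -78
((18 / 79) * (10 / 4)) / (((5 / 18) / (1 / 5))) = 0.41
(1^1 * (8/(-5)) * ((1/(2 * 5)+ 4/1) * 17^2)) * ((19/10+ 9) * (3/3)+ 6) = -4004962/125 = -32039.70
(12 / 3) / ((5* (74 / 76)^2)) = 5776 / 6845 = 0.84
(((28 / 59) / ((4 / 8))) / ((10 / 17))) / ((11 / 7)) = 1.03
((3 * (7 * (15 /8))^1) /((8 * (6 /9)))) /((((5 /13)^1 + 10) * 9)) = 91 /1152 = 0.08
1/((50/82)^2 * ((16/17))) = 28577/10000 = 2.86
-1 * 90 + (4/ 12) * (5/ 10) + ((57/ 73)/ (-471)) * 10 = -6178619/ 68766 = -89.85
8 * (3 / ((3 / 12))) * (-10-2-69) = -7776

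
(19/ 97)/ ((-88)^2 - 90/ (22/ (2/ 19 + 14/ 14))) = 3971/ 156902447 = 0.00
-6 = -6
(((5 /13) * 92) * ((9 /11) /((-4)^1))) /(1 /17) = -17595 /143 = -123.04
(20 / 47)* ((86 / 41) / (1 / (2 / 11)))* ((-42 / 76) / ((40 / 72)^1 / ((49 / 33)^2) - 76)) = 86724120 / 73247272153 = 0.00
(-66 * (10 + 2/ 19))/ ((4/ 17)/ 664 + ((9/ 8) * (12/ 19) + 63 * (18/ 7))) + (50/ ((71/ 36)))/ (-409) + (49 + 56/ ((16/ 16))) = 290305258653/ 2878897421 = 100.84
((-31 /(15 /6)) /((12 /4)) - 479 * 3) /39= -36.95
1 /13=0.08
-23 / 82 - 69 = -5681 / 82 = -69.28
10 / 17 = 0.59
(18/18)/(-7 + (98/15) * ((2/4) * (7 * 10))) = 0.00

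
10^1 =10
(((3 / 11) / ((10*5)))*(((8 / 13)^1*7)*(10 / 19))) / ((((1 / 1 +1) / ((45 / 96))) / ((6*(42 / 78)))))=1323 / 141284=0.01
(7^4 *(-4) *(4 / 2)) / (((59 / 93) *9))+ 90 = -579518 / 177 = -3274.11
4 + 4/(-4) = 3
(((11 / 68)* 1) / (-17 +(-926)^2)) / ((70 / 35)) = 11 / 116614424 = 0.00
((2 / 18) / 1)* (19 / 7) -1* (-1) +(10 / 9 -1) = 89 / 63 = 1.41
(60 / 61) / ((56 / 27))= 405 / 854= 0.47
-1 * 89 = -89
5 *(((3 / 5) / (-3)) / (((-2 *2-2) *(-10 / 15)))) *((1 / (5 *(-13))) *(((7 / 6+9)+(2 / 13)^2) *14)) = 72331 / 131820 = 0.55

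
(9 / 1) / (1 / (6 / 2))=27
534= 534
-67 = -67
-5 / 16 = -0.31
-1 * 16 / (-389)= 16 / 389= 0.04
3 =3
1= 1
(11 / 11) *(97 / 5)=97 / 5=19.40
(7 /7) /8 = 1 /8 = 0.12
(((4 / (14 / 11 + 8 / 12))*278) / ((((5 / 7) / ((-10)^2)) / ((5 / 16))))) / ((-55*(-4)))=14595 / 128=114.02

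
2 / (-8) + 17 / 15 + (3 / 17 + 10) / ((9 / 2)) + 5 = 8.14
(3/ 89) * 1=3/ 89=0.03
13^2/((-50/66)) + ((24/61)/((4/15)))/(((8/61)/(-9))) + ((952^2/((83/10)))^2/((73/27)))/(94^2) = 55407588675472191/111089947300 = 498763.30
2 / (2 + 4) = 1 / 3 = 0.33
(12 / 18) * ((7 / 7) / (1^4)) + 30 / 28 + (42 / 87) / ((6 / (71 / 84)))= 13199 / 7308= 1.81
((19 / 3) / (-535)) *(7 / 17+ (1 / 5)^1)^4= -138920704 / 83782003125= -0.00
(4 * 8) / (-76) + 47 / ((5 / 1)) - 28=-1807 / 95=-19.02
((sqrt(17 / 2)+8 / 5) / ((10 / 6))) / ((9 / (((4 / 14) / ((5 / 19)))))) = 304 / 2625+19 * sqrt(34) / 525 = 0.33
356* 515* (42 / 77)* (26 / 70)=2860104 / 77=37144.21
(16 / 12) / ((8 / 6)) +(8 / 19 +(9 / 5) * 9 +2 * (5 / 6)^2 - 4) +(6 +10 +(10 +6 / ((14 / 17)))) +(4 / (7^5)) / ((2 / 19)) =1388080679 / 28739970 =48.30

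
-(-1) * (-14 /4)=-7 /2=-3.50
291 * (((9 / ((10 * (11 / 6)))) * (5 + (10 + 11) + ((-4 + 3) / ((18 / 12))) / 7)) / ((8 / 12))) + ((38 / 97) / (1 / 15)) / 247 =2694899694 / 485485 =5550.94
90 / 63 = 10 / 7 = 1.43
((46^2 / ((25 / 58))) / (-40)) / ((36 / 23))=-352843 / 4500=-78.41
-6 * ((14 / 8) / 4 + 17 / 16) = -9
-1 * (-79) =79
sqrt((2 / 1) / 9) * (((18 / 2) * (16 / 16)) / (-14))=-3 * sqrt(2) / 14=-0.30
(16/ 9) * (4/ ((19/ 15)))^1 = 320/ 57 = 5.61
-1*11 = -11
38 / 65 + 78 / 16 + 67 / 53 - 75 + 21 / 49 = -13089171 / 192920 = -67.85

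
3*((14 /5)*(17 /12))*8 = 476 /5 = 95.20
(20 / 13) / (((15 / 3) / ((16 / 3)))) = 64 / 39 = 1.64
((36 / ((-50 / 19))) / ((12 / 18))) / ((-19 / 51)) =55.08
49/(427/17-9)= 833/274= 3.04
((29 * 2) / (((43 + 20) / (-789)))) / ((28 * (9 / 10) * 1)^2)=-190675 / 166698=-1.14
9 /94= 0.10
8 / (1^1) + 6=14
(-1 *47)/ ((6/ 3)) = -47/ 2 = -23.50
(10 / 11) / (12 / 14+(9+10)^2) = 70 / 27863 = 0.00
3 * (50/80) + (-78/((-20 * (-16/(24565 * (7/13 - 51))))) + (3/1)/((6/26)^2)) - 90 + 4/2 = 7250873/24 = 302119.71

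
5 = 5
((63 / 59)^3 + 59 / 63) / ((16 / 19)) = 264768059 / 103511016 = 2.56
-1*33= -33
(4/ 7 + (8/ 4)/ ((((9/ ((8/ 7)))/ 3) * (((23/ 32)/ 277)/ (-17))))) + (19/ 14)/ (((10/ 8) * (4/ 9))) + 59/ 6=-12024013/ 2415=-4978.89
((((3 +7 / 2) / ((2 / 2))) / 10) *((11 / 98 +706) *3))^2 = 7283310935121 / 3841600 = 1895905.60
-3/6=-1/2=-0.50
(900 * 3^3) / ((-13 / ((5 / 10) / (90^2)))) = -3 / 26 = -0.12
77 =77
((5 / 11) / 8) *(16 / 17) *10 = 100 / 187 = 0.53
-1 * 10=-10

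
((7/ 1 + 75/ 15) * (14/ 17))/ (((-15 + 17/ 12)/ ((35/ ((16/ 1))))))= -4410/ 2771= -1.59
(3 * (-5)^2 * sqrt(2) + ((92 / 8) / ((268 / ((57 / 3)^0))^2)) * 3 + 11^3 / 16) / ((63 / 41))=489941267 / 9049824 + 1025 * sqrt(2) / 21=123.17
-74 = -74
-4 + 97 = 93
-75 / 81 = -25 / 27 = -0.93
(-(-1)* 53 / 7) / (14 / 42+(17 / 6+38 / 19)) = 1.47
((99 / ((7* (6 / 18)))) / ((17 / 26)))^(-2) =14161 / 59629284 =0.00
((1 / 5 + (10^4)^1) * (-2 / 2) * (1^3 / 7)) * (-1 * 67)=478581 / 5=95716.20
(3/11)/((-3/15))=-15/11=-1.36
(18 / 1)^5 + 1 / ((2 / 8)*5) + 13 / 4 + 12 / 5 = 37791489 / 20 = 1889574.45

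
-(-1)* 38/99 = 38/99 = 0.38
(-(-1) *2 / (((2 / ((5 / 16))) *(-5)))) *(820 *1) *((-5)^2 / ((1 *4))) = -320.31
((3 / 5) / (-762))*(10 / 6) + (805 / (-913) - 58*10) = -404123803 / 695706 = -580.88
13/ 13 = 1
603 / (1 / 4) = 2412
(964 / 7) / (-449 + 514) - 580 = -262936 / 455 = -577.88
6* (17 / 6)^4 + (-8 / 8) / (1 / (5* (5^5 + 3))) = -3294719 / 216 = -15253.33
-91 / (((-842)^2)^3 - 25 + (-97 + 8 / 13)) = -1183 / 4632505048711087894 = -0.00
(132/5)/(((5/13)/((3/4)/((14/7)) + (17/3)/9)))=31031/450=68.96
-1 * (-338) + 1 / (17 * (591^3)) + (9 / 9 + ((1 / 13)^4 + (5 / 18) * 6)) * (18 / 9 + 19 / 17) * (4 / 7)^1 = 240470188089417253 / 701589067886889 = 342.75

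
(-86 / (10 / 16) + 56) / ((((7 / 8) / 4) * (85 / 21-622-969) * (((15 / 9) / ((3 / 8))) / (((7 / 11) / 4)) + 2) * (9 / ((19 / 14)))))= 4896 / 4135055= 0.00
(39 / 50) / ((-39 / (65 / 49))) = -13 / 490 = -0.03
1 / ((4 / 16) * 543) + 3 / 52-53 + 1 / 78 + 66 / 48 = -970323 / 18824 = -51.55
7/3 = 2.33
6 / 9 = 2 / 3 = 0.67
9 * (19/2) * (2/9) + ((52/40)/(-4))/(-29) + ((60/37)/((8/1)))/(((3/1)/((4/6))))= 2453683/128760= 19.06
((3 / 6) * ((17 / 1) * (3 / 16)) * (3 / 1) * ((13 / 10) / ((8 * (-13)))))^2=23409 / 6553600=0.00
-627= -627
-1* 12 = -12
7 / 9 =0.78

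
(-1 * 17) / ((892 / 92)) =-391 / 223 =-1.75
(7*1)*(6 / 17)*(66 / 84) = 33 / 17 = 1.94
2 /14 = 1 /7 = 0.14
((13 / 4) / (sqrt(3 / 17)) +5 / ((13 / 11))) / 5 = 11 / 13 +13 * sqrt(51) / 60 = 2.39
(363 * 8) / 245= 2904 / 245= 11.85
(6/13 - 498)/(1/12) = -77616/13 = -5970.46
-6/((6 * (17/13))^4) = -28561/18040536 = -0.00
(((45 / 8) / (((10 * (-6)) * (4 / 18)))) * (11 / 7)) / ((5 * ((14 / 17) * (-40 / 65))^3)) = 3205776717 / 3147038720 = 1.02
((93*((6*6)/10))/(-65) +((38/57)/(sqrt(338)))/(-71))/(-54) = 0.10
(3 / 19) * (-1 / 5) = -3 / 95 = -0.03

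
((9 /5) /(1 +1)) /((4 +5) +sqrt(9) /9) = 27 /280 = 0.10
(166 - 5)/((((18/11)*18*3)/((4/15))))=1771/3645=0.49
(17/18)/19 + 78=26693/342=78.05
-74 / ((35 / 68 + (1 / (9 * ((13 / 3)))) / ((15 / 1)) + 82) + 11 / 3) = -2943720 / 3428363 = -0.86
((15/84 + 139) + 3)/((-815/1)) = -3981/22820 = -0.17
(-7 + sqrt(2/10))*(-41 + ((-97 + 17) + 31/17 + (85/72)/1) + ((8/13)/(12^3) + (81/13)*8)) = 5693065/11934 -162659*sqrt(5)/11934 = 446.57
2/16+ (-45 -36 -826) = -7255/8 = -906.88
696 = 696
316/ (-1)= -316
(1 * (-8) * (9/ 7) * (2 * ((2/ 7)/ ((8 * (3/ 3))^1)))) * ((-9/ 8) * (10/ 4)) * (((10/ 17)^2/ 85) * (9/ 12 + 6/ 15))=9315/ 962948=0.01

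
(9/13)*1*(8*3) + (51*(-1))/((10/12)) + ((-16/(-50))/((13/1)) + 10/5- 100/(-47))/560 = -14665899/329000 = -44.58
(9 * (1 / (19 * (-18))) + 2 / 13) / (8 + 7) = 21 / 2470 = 0.01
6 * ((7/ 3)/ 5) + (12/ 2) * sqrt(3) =14/ 5 + 6 * sqrt(3) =13.19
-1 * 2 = -2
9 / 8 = 1.12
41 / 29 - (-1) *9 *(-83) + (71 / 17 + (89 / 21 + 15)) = -7476643 / 10353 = -722.17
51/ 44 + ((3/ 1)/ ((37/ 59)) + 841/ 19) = 1552973/ 30932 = 50.21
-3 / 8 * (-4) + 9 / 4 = 15 / 4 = 3.75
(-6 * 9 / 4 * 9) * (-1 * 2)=243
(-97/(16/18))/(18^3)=-97/5184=-0.02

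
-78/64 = -39/32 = -1.22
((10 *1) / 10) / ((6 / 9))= 3 / 2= 1.50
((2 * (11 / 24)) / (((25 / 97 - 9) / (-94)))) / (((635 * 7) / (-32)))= -50149 / 706755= -0.07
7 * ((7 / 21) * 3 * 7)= 49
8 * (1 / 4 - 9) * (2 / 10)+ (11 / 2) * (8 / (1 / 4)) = 162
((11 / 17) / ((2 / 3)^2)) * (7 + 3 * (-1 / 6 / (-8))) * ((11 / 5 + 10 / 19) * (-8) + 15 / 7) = -146314773 / 723520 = -202.23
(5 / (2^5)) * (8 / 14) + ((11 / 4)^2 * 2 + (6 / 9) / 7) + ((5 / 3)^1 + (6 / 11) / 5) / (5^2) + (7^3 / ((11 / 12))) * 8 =173760227 / 57750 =3008.84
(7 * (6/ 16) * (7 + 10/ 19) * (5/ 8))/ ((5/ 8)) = 3003/ 152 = 19.76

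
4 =4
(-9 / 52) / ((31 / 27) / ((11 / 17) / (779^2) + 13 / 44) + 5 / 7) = -228125098845 / 6063468857212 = -0.04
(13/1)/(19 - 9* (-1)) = 13/28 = 0.46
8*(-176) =-1408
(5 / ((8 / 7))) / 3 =35 / 24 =1.46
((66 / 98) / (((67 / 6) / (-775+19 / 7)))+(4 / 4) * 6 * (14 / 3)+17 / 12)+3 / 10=-23248157 / 1378860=-16.86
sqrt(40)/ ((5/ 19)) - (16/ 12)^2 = -16/ 9+38 * sqrt(10)/ 5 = 22.26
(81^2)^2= 43046721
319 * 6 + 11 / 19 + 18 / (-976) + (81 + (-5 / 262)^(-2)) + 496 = 1214010893 / 231800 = 5237.32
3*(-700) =-2100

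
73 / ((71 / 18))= 1314 / 71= 18.51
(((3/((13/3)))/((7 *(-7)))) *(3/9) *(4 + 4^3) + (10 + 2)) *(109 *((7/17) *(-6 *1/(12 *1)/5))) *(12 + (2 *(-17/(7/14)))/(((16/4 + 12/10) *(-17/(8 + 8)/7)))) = -103478496/20111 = -5145.37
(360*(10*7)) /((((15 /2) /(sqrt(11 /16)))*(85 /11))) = 1848*sqrt(11) /17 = 360.54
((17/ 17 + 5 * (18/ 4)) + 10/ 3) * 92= 7406/ 3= 2468.67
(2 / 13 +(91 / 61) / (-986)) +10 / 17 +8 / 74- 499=-14411630369 / 28930226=-498.15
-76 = -76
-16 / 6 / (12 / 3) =-0.67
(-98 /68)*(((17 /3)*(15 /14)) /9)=-35 /36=-0.97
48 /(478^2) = 12 /57121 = 0.00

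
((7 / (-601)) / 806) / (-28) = 1 / 1937624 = 0.00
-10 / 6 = -5 / 3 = -1.67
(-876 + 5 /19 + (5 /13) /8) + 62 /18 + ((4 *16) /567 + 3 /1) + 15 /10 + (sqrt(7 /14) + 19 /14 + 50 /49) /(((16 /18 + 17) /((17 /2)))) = -1094115962951 /1262681784 + 153 *sqrt(2) /644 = -866.17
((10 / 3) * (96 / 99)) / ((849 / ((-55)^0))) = 320 / 84051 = 0.00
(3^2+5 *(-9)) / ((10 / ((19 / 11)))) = -342 / 55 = -6.22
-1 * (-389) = 389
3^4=81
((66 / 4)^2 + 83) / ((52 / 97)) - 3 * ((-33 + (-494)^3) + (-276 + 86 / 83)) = 6243748971463 / 17264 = 361662938.57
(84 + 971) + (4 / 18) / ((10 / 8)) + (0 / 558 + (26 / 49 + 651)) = 3763292 / 2205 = 1706.71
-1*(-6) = 6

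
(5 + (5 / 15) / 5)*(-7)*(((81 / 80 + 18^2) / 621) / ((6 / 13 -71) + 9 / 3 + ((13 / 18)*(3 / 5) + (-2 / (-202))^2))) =0.28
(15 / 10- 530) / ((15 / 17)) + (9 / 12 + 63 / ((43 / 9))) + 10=-1483579 / 2580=-575.03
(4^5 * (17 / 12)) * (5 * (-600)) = -4352000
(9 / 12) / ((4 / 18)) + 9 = 12.38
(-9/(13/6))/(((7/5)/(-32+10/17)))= 144180/1547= 93.20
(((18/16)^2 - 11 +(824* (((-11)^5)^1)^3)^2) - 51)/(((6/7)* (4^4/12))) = 5307780959003898948395550487218272896439/8192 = 647922480347155633349066200000000000.00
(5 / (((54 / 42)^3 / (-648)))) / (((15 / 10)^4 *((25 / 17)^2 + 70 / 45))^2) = -293352478720 / 68182087689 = -4.30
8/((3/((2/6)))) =0.89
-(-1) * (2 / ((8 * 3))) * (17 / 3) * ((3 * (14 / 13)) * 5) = 595 / 78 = 7.63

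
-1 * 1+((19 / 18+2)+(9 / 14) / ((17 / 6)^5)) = 368372819 / 178901982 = 2.06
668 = 668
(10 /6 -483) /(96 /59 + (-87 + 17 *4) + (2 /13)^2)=14398124 /518967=27.74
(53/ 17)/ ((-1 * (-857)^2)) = -53/ 12485633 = -0.00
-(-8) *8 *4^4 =16384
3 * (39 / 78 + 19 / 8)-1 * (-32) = 325 / 8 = 40.62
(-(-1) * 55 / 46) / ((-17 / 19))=-1.34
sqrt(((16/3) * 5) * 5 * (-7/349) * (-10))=20 * sqrt(73290)/1047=5.17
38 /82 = 19 /41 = 0.46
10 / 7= 1.43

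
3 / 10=0.30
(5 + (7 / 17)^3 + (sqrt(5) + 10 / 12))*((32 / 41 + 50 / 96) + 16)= 140.82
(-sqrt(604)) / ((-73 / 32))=64*sqrt(151) / 73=10.77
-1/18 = -0.06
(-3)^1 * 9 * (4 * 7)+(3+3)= -750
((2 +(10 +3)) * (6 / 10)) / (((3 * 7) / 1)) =3 / 7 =0.43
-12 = -12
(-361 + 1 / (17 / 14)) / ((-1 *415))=6123 / 7055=0.87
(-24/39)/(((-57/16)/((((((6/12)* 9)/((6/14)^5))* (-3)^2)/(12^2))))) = 67228/20007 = 3.36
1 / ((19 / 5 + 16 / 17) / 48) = 4080 / 403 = 10.12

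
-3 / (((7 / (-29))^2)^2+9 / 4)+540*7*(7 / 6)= 28105849158 / 6375133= 4408.67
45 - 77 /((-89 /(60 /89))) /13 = 45.04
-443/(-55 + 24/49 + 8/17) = 369019/45015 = 8.20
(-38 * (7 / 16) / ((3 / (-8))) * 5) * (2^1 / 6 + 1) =2660 / 9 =295.56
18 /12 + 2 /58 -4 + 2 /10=-657 /290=-2.27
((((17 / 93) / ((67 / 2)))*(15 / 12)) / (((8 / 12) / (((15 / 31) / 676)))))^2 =1625625 / 30311662399592704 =0.00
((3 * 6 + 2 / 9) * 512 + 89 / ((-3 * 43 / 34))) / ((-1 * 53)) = -3601546 / 20511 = -175.59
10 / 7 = 1.43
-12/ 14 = -6/ 7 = -0.86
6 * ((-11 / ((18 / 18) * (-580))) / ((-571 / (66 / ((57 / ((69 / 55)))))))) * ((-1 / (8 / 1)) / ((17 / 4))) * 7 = 15939 / 267427850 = 0.00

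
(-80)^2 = 6400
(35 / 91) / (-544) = -5 / 7072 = -0.00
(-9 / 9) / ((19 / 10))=-10 / 19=-0.53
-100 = -100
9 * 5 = 45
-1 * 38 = -38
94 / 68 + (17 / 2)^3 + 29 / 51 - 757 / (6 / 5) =-2007 / 136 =-14.76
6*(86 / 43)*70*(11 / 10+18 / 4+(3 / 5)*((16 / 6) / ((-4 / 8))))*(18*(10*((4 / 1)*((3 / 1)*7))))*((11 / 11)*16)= 487710720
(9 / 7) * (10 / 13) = 90 / 91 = 0.99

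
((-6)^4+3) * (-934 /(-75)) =16176.88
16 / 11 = 1.45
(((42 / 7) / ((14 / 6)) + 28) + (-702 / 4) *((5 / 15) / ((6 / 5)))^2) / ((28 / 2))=2861 / 2352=1.22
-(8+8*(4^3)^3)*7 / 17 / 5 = -2936024 / 17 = -172707.29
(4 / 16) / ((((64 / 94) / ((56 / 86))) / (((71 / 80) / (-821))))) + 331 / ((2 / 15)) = 224357602241 / 90375680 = 2482.50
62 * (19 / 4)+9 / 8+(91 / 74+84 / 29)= 2573065 / 8584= 299.75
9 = 9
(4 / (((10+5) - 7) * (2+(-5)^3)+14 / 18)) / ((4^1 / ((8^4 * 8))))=-294912 / 8849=-33.33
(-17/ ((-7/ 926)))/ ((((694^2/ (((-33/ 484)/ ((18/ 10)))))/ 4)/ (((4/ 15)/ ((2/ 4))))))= -31484/ 83443437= -0.00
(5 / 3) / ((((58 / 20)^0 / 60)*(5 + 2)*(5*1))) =20 / 7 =2.86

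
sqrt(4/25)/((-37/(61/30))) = -61/2775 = -0.02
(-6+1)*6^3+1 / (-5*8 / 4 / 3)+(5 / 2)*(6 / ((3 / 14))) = -10103 / 10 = -1010.30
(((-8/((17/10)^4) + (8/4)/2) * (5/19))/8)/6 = 17605/76171152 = 0.00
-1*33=-33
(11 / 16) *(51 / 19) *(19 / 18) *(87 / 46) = 5423 / 1472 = 3.68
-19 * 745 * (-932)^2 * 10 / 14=-61476863600 / 7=-8782409085.71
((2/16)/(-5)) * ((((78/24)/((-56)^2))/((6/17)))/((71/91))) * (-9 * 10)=8619/1017856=0.01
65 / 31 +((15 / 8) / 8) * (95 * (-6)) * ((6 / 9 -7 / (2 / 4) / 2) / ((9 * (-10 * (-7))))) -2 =59987 / 41664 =1.44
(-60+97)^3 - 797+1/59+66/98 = 144135692/2891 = 49856.69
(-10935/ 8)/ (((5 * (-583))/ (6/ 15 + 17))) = 190269/ 23320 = 8.16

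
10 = 10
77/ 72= 1.07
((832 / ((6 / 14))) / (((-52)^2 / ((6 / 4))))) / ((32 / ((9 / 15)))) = 21 / 1040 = 0.02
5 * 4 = 20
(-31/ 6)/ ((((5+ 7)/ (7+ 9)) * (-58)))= 31/ 261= 0.12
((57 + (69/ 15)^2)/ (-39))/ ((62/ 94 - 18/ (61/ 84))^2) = -16061272306/ 4665281330775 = -0.00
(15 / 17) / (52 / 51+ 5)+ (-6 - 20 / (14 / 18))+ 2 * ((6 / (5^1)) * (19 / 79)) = -26306433 / 848855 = -30.99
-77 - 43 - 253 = -373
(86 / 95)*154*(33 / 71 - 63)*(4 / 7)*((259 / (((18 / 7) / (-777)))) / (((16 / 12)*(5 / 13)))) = 5127964649808 / 6745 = 760261623.40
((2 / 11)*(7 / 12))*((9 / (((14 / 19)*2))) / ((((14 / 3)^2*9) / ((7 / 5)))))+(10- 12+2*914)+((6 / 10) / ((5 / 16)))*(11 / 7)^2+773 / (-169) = 133078258659 / 72872800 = 1826.17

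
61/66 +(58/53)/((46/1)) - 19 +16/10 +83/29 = -158537447/11665830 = -13.59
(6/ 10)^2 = 9/ 25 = 0.36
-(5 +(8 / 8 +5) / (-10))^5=-5153632 / 3125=-1649.16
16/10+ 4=28/5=5.60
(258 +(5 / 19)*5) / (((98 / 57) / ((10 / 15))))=4927 / 49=100.55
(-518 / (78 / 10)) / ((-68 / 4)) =2590 / 663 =3.91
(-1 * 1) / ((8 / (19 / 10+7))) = -89 / 80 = -1.11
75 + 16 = 91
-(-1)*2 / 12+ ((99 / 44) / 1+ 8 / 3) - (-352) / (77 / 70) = 3901 / 12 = 325.08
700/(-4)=-175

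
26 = 26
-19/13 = -1.46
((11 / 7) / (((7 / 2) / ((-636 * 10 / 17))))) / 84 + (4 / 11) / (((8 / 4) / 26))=174952 / 64141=2.73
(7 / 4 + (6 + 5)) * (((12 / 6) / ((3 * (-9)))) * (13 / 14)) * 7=-221 / 36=-6.14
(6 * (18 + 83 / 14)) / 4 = 1005 / 28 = 35.89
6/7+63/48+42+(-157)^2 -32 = 2762051/112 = 24661.17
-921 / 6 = -153.50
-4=-4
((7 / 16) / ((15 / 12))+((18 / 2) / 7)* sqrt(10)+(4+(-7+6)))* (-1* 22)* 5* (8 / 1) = -7920* sqrt(10) / 7 - 2948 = -6525.89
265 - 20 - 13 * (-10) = 375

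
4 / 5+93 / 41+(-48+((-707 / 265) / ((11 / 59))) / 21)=-16354358 / 358545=-45.61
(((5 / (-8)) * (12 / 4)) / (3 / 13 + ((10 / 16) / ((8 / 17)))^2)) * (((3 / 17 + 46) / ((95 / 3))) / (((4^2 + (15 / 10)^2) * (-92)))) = 47024640 / 57601115521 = 0.00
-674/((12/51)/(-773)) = 2214258.50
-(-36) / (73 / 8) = 288 / 73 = 3.95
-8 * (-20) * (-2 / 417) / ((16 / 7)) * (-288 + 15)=12740 / 139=91.65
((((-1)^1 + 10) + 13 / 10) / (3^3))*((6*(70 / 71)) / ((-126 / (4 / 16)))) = -103 / 23004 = -0.00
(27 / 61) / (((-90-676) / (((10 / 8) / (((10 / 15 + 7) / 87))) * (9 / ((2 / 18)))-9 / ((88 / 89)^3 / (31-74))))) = -655659319743 / 732376595456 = -0.90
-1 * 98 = -98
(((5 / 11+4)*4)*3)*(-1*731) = -429828 / 11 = -39075.27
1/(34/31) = 31/34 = 0.91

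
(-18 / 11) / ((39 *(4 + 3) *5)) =-6 / 5005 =-0.00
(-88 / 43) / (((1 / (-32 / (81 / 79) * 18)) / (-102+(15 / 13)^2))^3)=-2074353697628906101669888 / 5603925249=-370160843597809.76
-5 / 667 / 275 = -1 / 36685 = -0.00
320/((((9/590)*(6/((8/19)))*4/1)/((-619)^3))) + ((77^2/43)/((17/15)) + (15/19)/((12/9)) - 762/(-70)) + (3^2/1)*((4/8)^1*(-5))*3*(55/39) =-59574814915988607139/682505460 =-87288407796.75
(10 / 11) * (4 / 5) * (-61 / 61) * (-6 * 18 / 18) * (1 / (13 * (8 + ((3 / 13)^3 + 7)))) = 1352 / 60467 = 0.02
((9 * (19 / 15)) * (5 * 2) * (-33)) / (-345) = 1254 / 115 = 10.90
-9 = -9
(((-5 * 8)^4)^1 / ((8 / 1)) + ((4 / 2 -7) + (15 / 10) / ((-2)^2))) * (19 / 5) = 48639297 / 40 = 1215982.42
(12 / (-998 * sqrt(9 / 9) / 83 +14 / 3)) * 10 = -3735 / 229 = -16.31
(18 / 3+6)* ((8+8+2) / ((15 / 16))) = 1152 / 5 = 230.40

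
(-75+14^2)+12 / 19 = 2311 / 19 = 121.63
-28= -28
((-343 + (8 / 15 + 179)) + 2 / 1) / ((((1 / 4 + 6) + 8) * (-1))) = 11.33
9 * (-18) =-162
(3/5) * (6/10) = 9/25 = 0.36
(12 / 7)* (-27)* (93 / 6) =-5022 / 7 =-717.43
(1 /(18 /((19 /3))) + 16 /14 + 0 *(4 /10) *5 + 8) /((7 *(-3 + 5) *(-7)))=-0.10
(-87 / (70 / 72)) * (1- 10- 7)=1431.77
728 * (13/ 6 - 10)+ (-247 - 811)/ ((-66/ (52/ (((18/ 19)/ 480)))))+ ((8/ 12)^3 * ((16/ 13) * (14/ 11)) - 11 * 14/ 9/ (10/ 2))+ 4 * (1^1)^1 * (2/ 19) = 152821412606/ 366795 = 416639.85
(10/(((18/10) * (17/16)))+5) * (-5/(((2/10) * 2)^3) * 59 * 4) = -57709375/306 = -188592.73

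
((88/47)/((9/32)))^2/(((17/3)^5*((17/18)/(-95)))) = -40680161280/53319889921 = -0.76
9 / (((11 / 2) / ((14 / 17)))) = 252 / 187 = 1.35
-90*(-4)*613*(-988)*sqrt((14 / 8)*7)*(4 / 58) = -1526222880 / 29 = -52628375.17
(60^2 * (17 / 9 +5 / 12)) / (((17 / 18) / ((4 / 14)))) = 298800 / 119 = 2510.92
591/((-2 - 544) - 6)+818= 150315/184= 816.93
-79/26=-3.04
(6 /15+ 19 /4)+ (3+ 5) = 263 /20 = 13.15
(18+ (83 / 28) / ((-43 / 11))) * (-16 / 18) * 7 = -41518 / 387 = -107.28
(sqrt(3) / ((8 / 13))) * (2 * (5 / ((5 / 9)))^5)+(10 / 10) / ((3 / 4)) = 4 / 3+767637 * sqrt(3) / 4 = 332397.90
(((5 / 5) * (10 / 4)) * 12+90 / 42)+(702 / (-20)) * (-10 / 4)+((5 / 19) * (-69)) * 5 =15483 / 532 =29.10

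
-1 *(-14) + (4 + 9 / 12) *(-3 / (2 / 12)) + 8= -127 / 2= -63.50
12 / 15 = 4 / 5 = 0.80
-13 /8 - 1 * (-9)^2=-661 /8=-82.62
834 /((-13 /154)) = -128436 /13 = -9879.69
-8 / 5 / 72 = -0.02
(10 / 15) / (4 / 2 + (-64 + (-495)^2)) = 2 / 734889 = 0.00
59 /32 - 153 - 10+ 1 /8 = -5153 /32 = -161.03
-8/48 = -1/6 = -0.17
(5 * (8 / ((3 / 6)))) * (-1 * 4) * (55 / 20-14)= 3600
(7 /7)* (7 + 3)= 10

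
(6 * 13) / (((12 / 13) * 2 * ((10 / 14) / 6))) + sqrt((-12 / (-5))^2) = 3573 / 10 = 357.30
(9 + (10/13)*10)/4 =217/52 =4.17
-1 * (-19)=19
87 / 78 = 29 / 26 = 1.12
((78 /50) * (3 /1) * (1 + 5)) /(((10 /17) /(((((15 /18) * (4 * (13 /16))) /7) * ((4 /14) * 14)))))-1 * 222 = -51843 /350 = -148.12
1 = 1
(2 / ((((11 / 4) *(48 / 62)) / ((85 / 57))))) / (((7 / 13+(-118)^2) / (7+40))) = 1609985 / 340496739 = 0.00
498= 498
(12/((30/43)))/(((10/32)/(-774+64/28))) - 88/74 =-275034324/6475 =-42476.34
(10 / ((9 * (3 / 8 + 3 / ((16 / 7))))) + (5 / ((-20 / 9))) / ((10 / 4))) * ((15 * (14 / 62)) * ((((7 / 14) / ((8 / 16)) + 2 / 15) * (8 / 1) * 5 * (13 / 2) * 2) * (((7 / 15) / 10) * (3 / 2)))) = -33.75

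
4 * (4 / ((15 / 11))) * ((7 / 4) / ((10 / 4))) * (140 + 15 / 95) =1640408 / 1425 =1151.16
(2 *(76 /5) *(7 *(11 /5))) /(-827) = -11704 /20675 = -0.57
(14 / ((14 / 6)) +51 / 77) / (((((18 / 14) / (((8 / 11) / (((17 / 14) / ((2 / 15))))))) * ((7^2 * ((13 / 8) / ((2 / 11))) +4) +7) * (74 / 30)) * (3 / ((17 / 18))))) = 0.00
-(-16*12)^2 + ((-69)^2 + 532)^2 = 27978985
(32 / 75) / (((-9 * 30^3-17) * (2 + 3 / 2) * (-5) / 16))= 1024 / 637919625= 0.00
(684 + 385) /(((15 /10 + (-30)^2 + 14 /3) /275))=1763850 /5437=324.42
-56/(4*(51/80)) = -1120/51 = -21.96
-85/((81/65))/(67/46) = -254150/5427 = -46.83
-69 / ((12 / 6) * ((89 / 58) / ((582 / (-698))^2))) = -169446681 / 10840289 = -15.63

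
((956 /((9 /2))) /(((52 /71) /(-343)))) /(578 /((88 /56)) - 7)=-2613226 /9477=-275.74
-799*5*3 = -11985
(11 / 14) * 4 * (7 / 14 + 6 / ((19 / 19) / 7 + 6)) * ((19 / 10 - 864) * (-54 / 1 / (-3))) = -108391833 / 1505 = -72021.15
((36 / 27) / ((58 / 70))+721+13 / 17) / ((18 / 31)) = 16582985 / 13311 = 1245.81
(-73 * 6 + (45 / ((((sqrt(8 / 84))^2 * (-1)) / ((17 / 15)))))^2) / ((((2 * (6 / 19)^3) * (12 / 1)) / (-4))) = -2618512417 / 1728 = -1515342.83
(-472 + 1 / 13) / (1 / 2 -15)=12270 / 377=32.55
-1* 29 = -29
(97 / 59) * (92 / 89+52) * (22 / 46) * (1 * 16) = 1365760 / 2047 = 667.20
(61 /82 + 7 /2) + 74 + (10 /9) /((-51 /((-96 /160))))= 490906 /6273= 78.26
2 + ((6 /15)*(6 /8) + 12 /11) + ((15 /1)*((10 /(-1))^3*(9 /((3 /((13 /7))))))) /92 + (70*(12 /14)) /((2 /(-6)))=-19215247 /17710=-1084.99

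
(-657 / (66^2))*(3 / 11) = -219 / 5324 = -0.04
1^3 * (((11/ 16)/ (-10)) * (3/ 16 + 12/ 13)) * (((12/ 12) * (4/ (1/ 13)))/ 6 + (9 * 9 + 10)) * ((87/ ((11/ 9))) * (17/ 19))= -23573781/ 48640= -484.66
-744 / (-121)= 744 / 121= 6.15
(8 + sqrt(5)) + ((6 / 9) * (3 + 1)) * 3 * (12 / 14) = sqrt(5) + 104 / 7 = 17.09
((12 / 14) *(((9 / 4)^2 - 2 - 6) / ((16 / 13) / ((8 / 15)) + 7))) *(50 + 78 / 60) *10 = -940329 / 6776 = -138.77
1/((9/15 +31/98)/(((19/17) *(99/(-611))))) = -921690/4663763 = -0.20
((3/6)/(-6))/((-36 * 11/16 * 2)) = 1/594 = 0.00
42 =42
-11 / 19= -0.58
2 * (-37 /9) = -74 /9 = -8.22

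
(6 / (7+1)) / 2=3 / 8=0.38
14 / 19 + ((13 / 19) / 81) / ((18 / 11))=20555 / 27702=0.74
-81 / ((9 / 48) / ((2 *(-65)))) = 56160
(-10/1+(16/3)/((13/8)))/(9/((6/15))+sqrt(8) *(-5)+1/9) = -639804/1311037-282960 *sqrt(2)/1311037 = -0.79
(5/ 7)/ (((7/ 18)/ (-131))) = -11790/ 49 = -240.61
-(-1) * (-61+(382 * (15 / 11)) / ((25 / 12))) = 10397 / 55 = 189.04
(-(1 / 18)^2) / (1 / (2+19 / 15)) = -49 / 4860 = -0.01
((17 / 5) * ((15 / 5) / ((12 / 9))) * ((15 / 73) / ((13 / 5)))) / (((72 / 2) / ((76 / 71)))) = 4845 / 269516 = 0.02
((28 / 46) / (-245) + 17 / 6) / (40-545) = -13673 / 2439150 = -0.01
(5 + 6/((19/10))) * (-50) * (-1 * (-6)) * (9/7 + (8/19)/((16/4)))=-8602500/2527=-3404.23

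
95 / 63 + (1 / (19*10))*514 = 25216 / 5985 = 4.21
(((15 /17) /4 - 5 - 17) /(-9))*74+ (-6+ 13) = 56939 /306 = 186.08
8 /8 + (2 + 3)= 6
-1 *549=-549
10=10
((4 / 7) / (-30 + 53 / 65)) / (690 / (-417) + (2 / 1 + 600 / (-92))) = 415610 / 131103567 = 0.00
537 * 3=1611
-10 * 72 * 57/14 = -20520/7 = -2931.43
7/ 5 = 1.40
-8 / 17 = -0.47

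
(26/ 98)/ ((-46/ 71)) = -923/ 2254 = -0.41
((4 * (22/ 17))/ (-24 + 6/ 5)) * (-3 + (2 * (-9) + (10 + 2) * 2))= -220/ 323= -0.68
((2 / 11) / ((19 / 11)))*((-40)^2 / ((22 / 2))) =15.31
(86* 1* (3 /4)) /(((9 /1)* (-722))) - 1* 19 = -82351 /4332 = -19.01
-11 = -11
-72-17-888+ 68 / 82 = -40023 / 41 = -976.17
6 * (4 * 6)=144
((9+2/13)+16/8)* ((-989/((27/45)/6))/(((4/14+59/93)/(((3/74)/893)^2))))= -4201049475/17002255423894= -0.00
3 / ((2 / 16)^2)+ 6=198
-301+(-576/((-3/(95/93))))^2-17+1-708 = 35981375/961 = 37441.60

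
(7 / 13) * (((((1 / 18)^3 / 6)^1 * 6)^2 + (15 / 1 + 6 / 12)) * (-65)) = -18451631555 / 34012224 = -542.50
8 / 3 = 2.67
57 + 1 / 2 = 115 / 2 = 57.50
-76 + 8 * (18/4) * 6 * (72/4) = 3812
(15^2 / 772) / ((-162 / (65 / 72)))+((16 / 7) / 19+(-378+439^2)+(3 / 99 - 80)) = 192263.15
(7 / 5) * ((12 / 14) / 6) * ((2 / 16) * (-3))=-3 / 40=-0.08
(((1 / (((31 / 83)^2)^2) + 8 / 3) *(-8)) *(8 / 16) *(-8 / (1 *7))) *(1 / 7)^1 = 684631456 / 19393941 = 35.30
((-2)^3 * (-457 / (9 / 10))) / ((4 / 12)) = 36560 / 3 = 12186.67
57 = 57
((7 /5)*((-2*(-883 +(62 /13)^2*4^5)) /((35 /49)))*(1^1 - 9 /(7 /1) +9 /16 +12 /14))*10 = -996055.85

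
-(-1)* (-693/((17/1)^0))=-693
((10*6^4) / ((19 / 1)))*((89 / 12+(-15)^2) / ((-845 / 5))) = -3012120 / 3211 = -938.06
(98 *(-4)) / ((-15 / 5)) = 392 / 3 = 130.67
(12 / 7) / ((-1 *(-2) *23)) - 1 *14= -2248 / 161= -13.96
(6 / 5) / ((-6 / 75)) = -15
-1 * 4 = -4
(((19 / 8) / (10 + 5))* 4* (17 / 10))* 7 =2261 / 300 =7.54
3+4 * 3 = 15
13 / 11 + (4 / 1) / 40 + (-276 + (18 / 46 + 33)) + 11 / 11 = -608027 / 2530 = -240.33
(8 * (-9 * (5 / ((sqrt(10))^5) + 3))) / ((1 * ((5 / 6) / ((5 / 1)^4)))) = -162000-270 * sqrt(10) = -162853.81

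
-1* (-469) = 469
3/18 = 1/6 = 0.17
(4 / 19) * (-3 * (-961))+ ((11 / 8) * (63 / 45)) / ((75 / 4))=8650463 / 14250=607.05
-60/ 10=-6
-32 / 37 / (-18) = 16 / 333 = 0.05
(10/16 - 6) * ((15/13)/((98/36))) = -5805/2548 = -2.28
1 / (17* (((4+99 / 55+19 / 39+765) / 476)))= 5460 / 150401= 0.04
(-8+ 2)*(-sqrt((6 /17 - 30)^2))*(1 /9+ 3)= 9408 /17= 553.41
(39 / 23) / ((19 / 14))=546 / 437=1.25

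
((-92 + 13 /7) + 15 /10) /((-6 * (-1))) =-14.77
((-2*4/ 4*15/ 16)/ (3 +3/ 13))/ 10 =-13/ 224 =-0.06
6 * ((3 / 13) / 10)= 9 / 65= 0.14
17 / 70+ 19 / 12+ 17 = 7907 / 420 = 18.83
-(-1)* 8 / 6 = 4 / 3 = 1.33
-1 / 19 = -0.05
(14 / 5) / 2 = 7 / 5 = 1.40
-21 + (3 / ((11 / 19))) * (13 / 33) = -2294 / 121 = -18.96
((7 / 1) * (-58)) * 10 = -4060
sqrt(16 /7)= 4*sqrt(7) /7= 1.51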